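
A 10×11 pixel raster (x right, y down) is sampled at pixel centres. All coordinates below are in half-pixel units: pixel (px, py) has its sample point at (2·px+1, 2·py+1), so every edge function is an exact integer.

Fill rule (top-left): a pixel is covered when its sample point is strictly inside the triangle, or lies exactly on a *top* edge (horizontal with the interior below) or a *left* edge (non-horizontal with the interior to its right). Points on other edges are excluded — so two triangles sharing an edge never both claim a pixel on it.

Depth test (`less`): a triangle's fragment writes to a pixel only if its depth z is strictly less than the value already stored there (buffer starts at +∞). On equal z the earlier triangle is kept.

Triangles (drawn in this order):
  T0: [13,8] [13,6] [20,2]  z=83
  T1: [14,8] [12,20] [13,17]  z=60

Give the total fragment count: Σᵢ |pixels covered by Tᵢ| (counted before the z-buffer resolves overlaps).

T0:
  2·area = 14
  edge (13, 8)→(13, 6): d=(0,-2) top-left  bias=+0
  edge (13, 6)→(20, 2): d=(7,-4) top-left  bias=+0
  edge (20, 2)→(13, 8): d=(-7,6) right/bottom  bias=-1
    (6,0)@(13, 1): e=[0,-35,49] → ·  [on edge]
    (6,1)@(13, 3): e=[0,-21,35] → ·  [on edge]
    (6,2)@(13, 5): e=[0,-7,21] → ·  [on edge]
    (7,2)@(15, 5): e=[4,1,9] → █
    (8,2)@(17, 5): e=[8,9,-3] → ·
    (6,3)@(13, 7): e=[0,7,7] → █  [on edge]
    (7,3)@(15, 7): e=[4,15,-5] → ·
    (6,4)@(13, 9): e=[0,21,-7] → ·  [on edge]
    (6,5)@(13, 11): e=[0,35,-21] → ·  [on edge]
    (6,6)@(13, 13): e=[0,49,-35] → ·  [on edge]
    (6,7)@(13, 15): e=[0,63,-49] → ·  [on edge]
    (6,8)@(13, 17): e=[0,77,-63] → ·  [on edge]
    (6,9)@(13, 19): e=[0,91,-77] → ·  [on edge]
    (6,10)@(13, 21): e=[0,105,-91] → ·  [on edge]
  covered (2 px):
    · · · · · · · · · ·
    · · · · · · · · · ·
    · · · · · · · █ · ·
    · · · · · · █ · · ·
    · · · · · · · · · ·
    · · · · · · · · · ·
    · · · · · · · · · ·
    · · · · · · · · · ·
    · · · · · · · · · ·
    · · · · · · · · · ·
    · · · · · · · · · ·
T1:
  2·area = 6  (B↔C swapped to make it positive)
  edge (14, 8)→(13, 17): d=(-1,9) right/bottom  bias=-1
  edge (13, 17)→(12, 20): d=(-1,3) right/bottom  bias=-1
  edge (12, 20)→(14, 8): d=(2,-12) top-left  bias=+0
    (8,2)@(17, 5): e=[-24,0,30] → ·  [on edge]
    (7,5)@(15, 11): e=[-12,0,18] → ·  [on edge]
    (6,7)@(13, 15): e=[2,2,2] → █
    (7,7)@(15, 15): e=[-16,-4,26] → ·
    (6,8)@(13, 17): e=[0,0,6] → ·  [on edge]
  covered (1 px):
    · · · · · · · · · ·
    · · · · · · · · · ·
    · · · · · · · · · ·
    · · · · · · · · · ·
    · · · · · · · · · ·
    · · · · · · · · · ·
    · · · · · · · · · ·
    · · · · · · █ · · ·
    · · · · · · · · · ·
    · · · · · · · · · ·
    · · · · · · · · · ·

Final: 3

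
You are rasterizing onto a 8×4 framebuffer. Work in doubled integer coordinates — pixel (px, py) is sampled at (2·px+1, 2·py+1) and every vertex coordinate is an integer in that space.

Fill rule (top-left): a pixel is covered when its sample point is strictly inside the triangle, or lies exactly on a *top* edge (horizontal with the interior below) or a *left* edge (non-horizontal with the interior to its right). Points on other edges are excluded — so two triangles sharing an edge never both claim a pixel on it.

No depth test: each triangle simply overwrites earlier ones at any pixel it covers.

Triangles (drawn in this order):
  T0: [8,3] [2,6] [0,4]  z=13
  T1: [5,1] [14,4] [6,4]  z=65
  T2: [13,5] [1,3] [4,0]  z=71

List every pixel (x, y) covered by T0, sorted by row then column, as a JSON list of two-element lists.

T0:
  2·area = 18
  edge (8, 3)→(2, 6): d=(-6,3) right/bottom  bias=-1
  edge (2, 6)→(0, 4): d=(-2,-2) top-left  bias=+0
  edge (0, 4)→(8, 3): d=(8,-1) top-left  bias=+0
    (0,2)@(1, 5): e=[9,0,9] → #  [on edge]
    (1,2)@(3, 5): e=[3,4,11] → #
    (2,2)@(5, 5): e=[-3,8,13] → ·
    (0,3)@(1, 7): e=[-3,-4,25] → ·
    (1,3)@(3, 7): e=[-9,0,27] → ·  [on edge]
  covered (2 px):
    · · · · · · · ·
    · · · · · · · ·
    # # · · · · · ·
    · · · · · · · ·
T1:
  2·area = 24
  edge (5, 1)→(14, 4): d=(9,3) right/bottom  bias=-1
  edge (14, 4)→(6, 4): d=(-8,0) right/bottom  bias=-1
  edge (6, 4)→(5, 1): d=(-1,-3) top-left  bias=+0
    (2,0)@(5, 1): e=[0,24,0] → ·  [on edge]
    (3,1)@(7, 3): e=[12,8,4] → #
    (4,1)@(9, 3): e=[6,8,10] → #
    (5,1)@(11, 3): e=[0,8,16] → ·  [on edge]
    (3,2)@(7, 5): e=[30,-8,2] → ·
    (4,2)@(9, 5): e=[24,-8,8] → ·
    (3,3)@(7, 7): e=[48,-24,0] → ·  [on edge]
  covered (2 px):
    · · · · · · · ·
    · · · # # · · ·
    · · · · · · · ·
    · · · · · · · ·
T2:
  2·area = 42
  edge (13, 5)→(1, 3): d=(-12,-2) top-left  bias=+0
  edge (1, 3)→(4, 0): d=(3,-3) top-left  bias=+0
  edge (4, 0)→(13, 5): d=(9,5) right/bottom  bias=-1
    (1,0)@(3, 1): e=[28,0,14] → #  [on edge]
    (2,0)@(5, 1): e=[32,6,4] → #
    (3,0)@(7, 1): e=[36,12,-6] → ·
    (0,1)@(1, 3): e=[0,0,42] → #  [on edge]
    (3,1)@(7, 3): e=[12,18,12] → #
    (4,1)@(9, 3): e=[16,24,2] → #
    (5,1)@(11, 3): e=[20,30,-8] → ·
    (0,2)@(1, 5): e=[-24,6,60] → ·
    (1,2)@(3, 5): e=[-20,12,50] → ·
    (2,2)@(5, 5): e=[-16,18,40] → ·
    (3,2)@(7, 5): e=[-12,24,30] → ·
    (4,2)@(9, 5): e=[-8,30,20] → ·
    (6,2)@(13, 5): e=[0,42,0] → ·  [on edge]
  covered (7 px):
    · # # · · · · ·
    # # # # # · · ·
    · · · · · · · ·
    · · · · · · · ·

Final: [[0,2],[1,2]]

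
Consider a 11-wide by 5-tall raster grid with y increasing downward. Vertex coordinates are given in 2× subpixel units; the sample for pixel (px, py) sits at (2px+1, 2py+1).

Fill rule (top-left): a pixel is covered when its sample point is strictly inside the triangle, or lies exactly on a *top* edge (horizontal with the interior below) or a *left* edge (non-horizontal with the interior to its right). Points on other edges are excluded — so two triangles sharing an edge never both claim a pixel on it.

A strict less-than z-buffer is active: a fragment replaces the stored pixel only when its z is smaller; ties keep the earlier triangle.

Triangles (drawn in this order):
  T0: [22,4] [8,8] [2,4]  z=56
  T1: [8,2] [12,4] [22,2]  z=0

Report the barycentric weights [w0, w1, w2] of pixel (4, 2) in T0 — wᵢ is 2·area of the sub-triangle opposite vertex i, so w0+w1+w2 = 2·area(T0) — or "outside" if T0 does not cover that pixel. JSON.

T0:
  2·area = 80
  edge (22, 4)→(8, 8): d=(-14,4) right/bottom  bias=-1
  edge (8, 8)→(2, 4): d=(-6,-4) top-left  bias=+0
  edge (2, 4)→(22, 4): d=(20,0) top-left  bias=+0
    (2,2)@(5, 5): e=[54,6,20] → X
    (3,2)@(7, 5): e=[46,14,20] → X
    (4,2)@(9, 5): e=[38,22,20] → X
    (5,2)@(11, 5): e=[30,30,20] → X
    (6,2)@(13, 5): e=[22,38,20] → X
    (7,2)@(15, 5): e=[14,46,20] → X
    (8,2)@(17, 5): e=[6,54,20] → X
    (9,2)@(19, 5): e=[-2,62,20] → .
    (2,3)@(5, 7): e=[26,-6,60] → .
    (3,3)@(7, 7): e=[18,2,60] → X
    (6,3)@(13, 7): e=[-6,26,60] → .
    (7,3)@(15, 7): e=[-14,34,60] → .
  covered (10 px):
    . . . . . . . . . . .
    . . . . . . . . . . .
    . . X X X X X X X . .
    . . . X X X . . . . .
    . . . . . . . . . . .
T1:
  2·area = 28  (B↔C swapped to make it positive)
  edge (8, 2)→(22, 2): d=(14,0) top-left  bias=+0
  edge (22, 2)→(12, 4): d=(-10,2) right/bottom  bias=-1
  edge (12, 4)→(8, 2): d=(-4,-2) top-left  bias=+0
    (5,1)@(11, 3): e=[14,12,2] → X
    (6,1)@(13, 3): e=[14,8,6] → X
    (7,1)@(15, 3): e=[14,4,10] → X
    (8,1)@(17, 3): e=[14,0,14] → .  [on edge]
    (3,2)@(7, 5): e=[42,0,-14] → .  [on edge]
    (5,2)@(11, 5): e=[42,-8,-6] → .
    (6,2)@(13, 5): e=[42,-12,-2] → .
    (7,2)@(15, 5): e=[42,-16,2] → .
  covered (3 px):
    . . . . . . . . . . .
    . . . . . X X X . . .
    . . . . . . . . . . .
    . . . . . . . . . . .
    . . . . . . . . . . .

Final: [22,20,38]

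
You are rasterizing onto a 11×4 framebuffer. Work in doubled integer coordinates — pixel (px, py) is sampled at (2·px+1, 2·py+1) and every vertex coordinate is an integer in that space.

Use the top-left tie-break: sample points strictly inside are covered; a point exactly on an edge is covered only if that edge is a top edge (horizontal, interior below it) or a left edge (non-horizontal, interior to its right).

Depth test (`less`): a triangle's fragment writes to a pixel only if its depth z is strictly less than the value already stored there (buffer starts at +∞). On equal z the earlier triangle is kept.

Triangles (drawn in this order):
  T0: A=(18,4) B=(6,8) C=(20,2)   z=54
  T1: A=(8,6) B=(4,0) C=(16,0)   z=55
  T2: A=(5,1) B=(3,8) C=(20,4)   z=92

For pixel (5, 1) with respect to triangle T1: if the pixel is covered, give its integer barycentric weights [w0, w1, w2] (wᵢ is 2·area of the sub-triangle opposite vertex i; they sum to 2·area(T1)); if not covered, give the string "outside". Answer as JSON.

T0:
  2·area = 16
  edge (18, 4)→(6, 8): d=(-12,4) right/bottom  bias=-1
  edge (6, 8)→(20, 2): d=(14,-6) top-left  bias=+0
  edge (20, 2)→(18, 4): d=(-2,2) right/bottom  bias=-1
    (10,0)@(21, 1): e=[24,-8,0] → ·  [on edge]
    (9,1)@(19, 3): e=[8,8,0] → ·  [on edge]
    (10,1)@(21, 3): e=[0,20,-4] → ·  [on edge]
    (6,2)@(13, 5): e=[8,0,8] → █  [on edge]
    (7,2)@(15, 5): e=[0,12,4] → ·  [on edge]
    (8,2)@(17, 5): e=[-8,24,0] → ·  [on edge]
    (4,3)@(9, 7): e=[0,4,12] → ·  [on edge]
    (6,3)@(13, 7): e=[-16,28,4] → ·
    (7,3)@(15, 7): e=[-24,40,0] → ·  [on edge]
  covered (1 px):
    · · · · · · · · · · ·
    · · · · · · · · · · ·
    · · · · · · █ · · · ·
    · · · · · · · · · · ·
T1:
  2·area = 72
  edge (8, 6)→(4, 0): d=(-4,-6) top-left  bias=+0
  edge (4, 0)→(16, 0): d=(12,0) top-left  bias=+0
  edge (16, 0)→(8, 6): d=(-8,6) right/bottom  bias=-1
    (2,0)@(5, 1): e=[2,12,58] → █
    (3,0)@(7, 1): e=[14,12,46] → █
    (4,0)@(9, 1): e=[26,12,34] → █
    (5,0)@(11, 1): e=[38,12,22] → █
    (6,0)@(13, 1): e=[50,12,10] → █
    (7,0)@(15, 1): e=[62,12,-2] → ·
    (2,1)@(5, 3): e=[-6,36,42] → ·
    (3,1)@(7, 3): e=[6,36,30] → █
    (6,1)@(13, 3): e=[42,36,-6] → ·
    (3,2)@(7, 5): e=[-2,60,14] → ·
    (4,2)@(9, 5): e=[10,60,2] → █
    (5,2)@(11, 5): e=[22,60,-10] → ·
  covered (9 px):
    · · █ █ █ █ █ · · · ·
    · · · █ █ █ · · · · ·
    · · · · █ · · · · · ·
    · · · · · · · · · · ·
T2:
  2·area = 111  (B↔C swapped to make it positive)
  edge (5, 1)→(20, 4): d=(15,3) right/bottom  bias=-1
  edge (20, 4)→(3, 8): d=(-17,4) right/bottom  bias=-1
  edge (3, 8)→(5, 1): d=(2,-7) top-left  bias=+0
    (2,0)@(5, 1): e=[0,111,0] → ·  [on edge]
    (2,1)@(5, 3): e=[30,77,4] → █
    (3,1)@(7, 3): e=[24,69,18] → █
    (4,1)@(9, 3): e=[18,61,32] → █
    (5,1)@(11, 3): e=[12,53,46] → █
    (6,1)@(13, 3): e=[6,45,60] → █
    (7,1)@(15, 3): e=[0,37,74] → ·  [on edge]
    (2,2)@(5, 5): e=[60,43,8] → █
    (7,2)@(15, 5): e=[30,3,78] → █
    (8,2)@(17, 5): e=[24,-5,92] → ·
    (2,3)@(5, 7): e=[90,9,12] → █
    (4,3)@(9, 7): e=[78,-7,40] → ·
  covered (13 px):
    · · · · · · · · · · ·
    · · █ █ █ █ █ · · · ·
    · · █ █ █ █ █ █ · · ·
    · · █ █ · · · · · · ·

Result: [36,6,30]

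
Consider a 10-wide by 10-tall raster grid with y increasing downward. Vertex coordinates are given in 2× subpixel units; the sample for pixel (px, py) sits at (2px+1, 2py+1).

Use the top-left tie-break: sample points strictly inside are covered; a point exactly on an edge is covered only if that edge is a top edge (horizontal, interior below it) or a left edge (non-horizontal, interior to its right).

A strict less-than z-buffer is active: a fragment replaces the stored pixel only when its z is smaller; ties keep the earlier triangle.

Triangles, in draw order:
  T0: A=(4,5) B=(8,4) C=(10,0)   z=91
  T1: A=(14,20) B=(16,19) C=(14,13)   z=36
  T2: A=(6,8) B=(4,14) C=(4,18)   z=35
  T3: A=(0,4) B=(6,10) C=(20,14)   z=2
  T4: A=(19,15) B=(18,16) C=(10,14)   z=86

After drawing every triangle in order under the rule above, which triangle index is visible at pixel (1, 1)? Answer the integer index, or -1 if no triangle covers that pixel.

T0:
  2·area = 14  (B↔C swapped to make it positive)
  edge (4, 5)→(10, 0): d=(6,-5) top-left  bias=+0
  edge (10, 0)→(8, 4): d=(-2,4) right/bottom  bias=-1
  edge (8, 4)→(4, 5): d=(-4,1) right/bottom  bias=-1
    (4,0)@(9, 1): e=[1,2,11] → █
    (5,0)@(11, 1): e=[11,-6,9] → ·
    (3,1)@(7, 3): e=[3,6,5] → █
    (4,1)@(9, 3): e=[13,-2,3] → ·
    (3,2)@(7, 5): e=[15,2,-3] → ·
  covered (2 px):
    · · · · █ · · · · ·
    · · · █ · · · · · ·
    · · · · · · · · · ·
    · · · · · · · · · ·
    · · · · · · · · · ·
    · · · · · · · · · ·
    · · · · · · · · · ·
    · · · · · · · · · ·
    · · · · · · · · · ·
    · · · · · · · · · ·
T1:
  2·area = 14  (B↔C swapped to make it positive)
  edge (14, 20)→(14, 13): d=(0,-7) top-left  bias=+0
  edge (14, 13)→(16, 19): d=(2,6) right/bottom  bias=-1
  edge (16, 19)→(14, 20): d=(-2,1) right/bottom  bias=-1
    (7,8)@(15, 17): e=[7,2,5] → █
    (8,8)@(17, 17): e=[21,-10,3] → ·
    (7,9)@(15, 19): e=[7,6,1] → █
    (8,9)@(17, 19): e=[21,-6,-1] → ·
  covered (2 px):
    · · · · · · · · · ·
    · · · · · · · · · ·
    · · · · · · · · · ·
    · · · · · · · · · ·
    · · · · · · · · · ·
    · · · · · · · · · ·
    · · · · · · · · · ·
    · · · · · · · · · ·
    · · · · · · · █ · ·
    · · · · · · · █ · ·
T2:
  2·area = 8  (B↔C swapped to make it positive)
  edge (6, 8)→(4, 18): d=(-2,10) right/bottom  bias=-1
  edge (4, 18)→(4, 14): d=(0,-4) top-left  bias=+0
  edge (4, 14)→(6, 8): d=(2,-6) top-left  bias=+0
    (3,1)@(7, 3): e=[0,12,-4] → ·  [on edge]
    (3,2)@(7, 5): e=[-4,12,0] → ·  [on edge]
    (2,5)@(5, 11): e=[4,4,0] → █  [on edge]
    (3,5)@(7, 11): e=[-16,12,12] → ·
    (2,6)@(5, 13): e=[0,4,4] → ·  [on edge]
    (1,8)@(3, 17): e=[12,-4,0] → ·  [on edge]
  covered (1 px):
    · · · · · · · · · ·
    · · · · · · · · · ·
    · · · · · · · · · ·
    · · · · · · · · · ·
    · · · · · · · · · ·
    · · █ · · · · · · ·
    · · · · · · · · · ·
    · · · · · · · · · ·
    · · · · · · · · · ·
    · · · · · · · · · ·
T3:
  2·area = 60  (B↔C swapped to make it positive)
  edge (0, 4)→(20, 14): d=(20,10) right/bottom  bias=-1
  edge (20, 14)→(6, 10): d=(-14,-4) top-left  bias=+0
  edge (6, 10)→(0, 4): d=(-6,-6) top-left  bias=+0
    (0,2)@(1, 5): e=[10,50,0] → █  [on edge]
    (1,2)@(3, 5): e=[-10,58,12] → ·
    (0,3)@(1, 7): e=[50,22,-12] → ·
    (1,3)@(3, 7): e=[30,30,0] → █  [on edge]
    (2,3)@(5, 7): e=[10,38,12] → █
    (3,3)@(7, 7): e=[-10,46,24] → ·
    (1,4)@(3, 9): e=[70,2,-12] → ·
    (2,4)@(5, 9): e=[50,10,0] → █  [on edge]
    (3,4)@(7, 9): e=[30,18,12] → █
    (4,4)@(9, 9): e=[10,26,24] → █
    (5,4)@(11, 9): e=[-10,34,36] → ·
    (2,5)@(5, 11): e=[90,-18,-12] → ·
    (3,5)@(7, 11): e=[70,-10,0] → ·  [on edge]
    (4,6)@(9, 13): e=[90,-30,0] → ·  [on edge]
    (5,7)@(11, 15): e=[110,-50,0] → ·  [on edge]
    (6,8)@(13, 17): e=[130,-70,0] → ·  [on edge]
    (7,9)@(15, 19): e=[150,-90,0] → ·  [on edge]
  covered (9 px):
    · · · · · · · · · ·
    · · · · · · · · · ·
    █ · · · · · · · · ·
    · █ █ · · · · · · ·
    · · █ █ █ · · · · ·
    · · · · · █ █ · · ·
    · · · · · · · · █ ·
    · · · · · · · · · ·
    · · · · · · · · · ·
    · · · · · · · · · ·
T4:
  2·area = 10
  edge (19, 15)→(18, 16): d=(-1,1) right/bottom  bias=-1
  edge (18, 16)→(10, 14): d=(-8,-2) top-left  bias=+0
  edge (10, 14)→(19, 15): d=(9,1) right/bottom  bias=-1
    (0,6)@(1, 13): e=[20,-10,0] → ·  [on edge]
    (7,7)@(15, 15): e=[4,2,4] → █
    (8,7)@(17, 15): e=[2,6,2] → █
    (9,7)@(19, 15): e=[0,10,0] → ·  [on edge]
    (7,8)@(15, 17): e=[2,-14,22] → ·
    (8,8)@(17, 17): e=[0,-10,20] → ·  [on edge]
    (7,9)@(15, 19): e=[0,-30,40] → ·  [on edge]
  covered (2 px):
    · · · · · · · · · ·
    · · · · · · · · · ·
    · · · · · · · · · ·
    · · · · · · · · · ·
    · · · · · · · · · ·
    · · · · · · · · · ·
    · · · · · · · · · ·
    · · · · · · · █ █ ·
    · · · · · · · · · ·
    · · · · · · · · · ·

Z-buffer (winner per pixel, '.' = empty):
  . . . . 0 . . . . .
  . . . 0 . . . . . .
  3 . . . . . . . . .
  . 3 3 . . . . . . .
  . . 3 3 3 . . . . .
  . . 2 . . 3 3 . . .
  . . . . . . . . 3 .
  . . . . . . . 4 4 .
  . . . . . . . 1 . .
  . . . . . . . 1 . .

Final: -1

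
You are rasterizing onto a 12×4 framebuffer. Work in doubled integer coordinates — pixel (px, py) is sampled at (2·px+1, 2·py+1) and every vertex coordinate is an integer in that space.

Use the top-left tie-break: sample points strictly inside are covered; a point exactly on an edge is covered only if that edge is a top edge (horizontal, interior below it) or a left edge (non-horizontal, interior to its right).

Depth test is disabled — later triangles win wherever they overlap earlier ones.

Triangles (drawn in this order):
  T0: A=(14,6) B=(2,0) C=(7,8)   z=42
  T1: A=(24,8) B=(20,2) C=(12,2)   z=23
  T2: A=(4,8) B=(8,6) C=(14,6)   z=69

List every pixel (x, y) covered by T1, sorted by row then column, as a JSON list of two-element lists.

T0:
  2·area = 66  (B↔C swapped to make it positive)
  edge (14, 6)→(7, 8): d=(-7,2) right/bottom  bias=-1
  edge (7, 8)→(2, 0): d=(-5,-8) top-left  bias=+0
  edge (2, 0)→(14, 6): d=(12,6) right/bottom  bias=-1
    (1,0)@(3, 1): e=[57,3,6] → #
    (2,0)@(5, 1): e=[53,19,-6] → ·
    (1,1)@(3, 3): e=[43,-7,30] → ·
    (2,1)@(5, 3): e=[39,9,18] → #
    (3,1)@(7, 3): e=[35,25,6] → #
    (4,1)@(9, 3): e=[31,41,-6] → ·
    (2,2)@(5, 5): e=[25,-1,42] → ·
    (3,2)@(7, 5): e=[21,15,30] → #
    (4,2)@(9, 5): e=[17,31,18] → #
    (5,2)@(11, 5): e=[13,47,6] → #
    (6,2)@(13, 5): e=[9,63,-6] → ·
    (3,3)@(7, 7): e=[7,5,54] → #
  covered (8 px):
    · # · · · · · · · · · ·
    · · # # · · · · · · · ·
    · · · # # # · · · · · ·
    · · · # # · · · · · · ·
T1:
  2·area = 48  (B↔C swapped to make it positive)
  edge (24, 8)→(12, 2): d=(-12,-6) top-left  bias=+0
  edge (12, 2)→(20, 2): d=(8,0) top-left  bias=+0
  edge (20, 2)→(24, 8): d=(4,6) right/bottom  bias=-1
    (7,1)@(15, 3): e=[6,8,34] → #
    (8,1)@(17, 3): e=[18,8,22] → #
    (9,1)@(19, 3): e=[30,8,10] → #
    (10,1)@(21, 3): e=[42,8,-2] → ·
    (7,2)@(15, 5): e=[-18,24,42] → ·
    (8,2)@(17, 5): e=[-6,24,30] → ·
    (9,2)@(19, 5): e=[6,24,18] → #
    (10,2)@(21, 5): e=[18,24,6] → #
    (11,2)@(23, 5): e=[30,24,-6] → ·
    (9,3)@(19, 7): e=[-18,40,26] → ·
    (10,3)@(21, 7): e=[-6,40,14] → ·
    (11,3)@(23, 7): e=[6,40,2] → #
  covered (6 px):
    · · · · · · · · · · · ·
    · · · · · · · # # # · ·
    · · · · · · · · · # # ·
    · · · · · · · · · · · #
T2:
  2·area = 12
  edge (4, 8)→(8, 6): d=(4,-2) top-left  bias=+0
  edge (8, 6)→(14, 6): d=(6,0) top-left  bias=+0
  edge (14, 6)→(4, 8): d=(-10,2) right/bottom  bias=-1
    (9,2)@(19, 5): e=[18,-6,0] → ·  [on edge]
    (3,3)@(7, 7): e=[2,6,4] → #
    (4,3)@(9, 7): e=[6,6,0] → ·  [on edge]
  covered (1 px):
    · · · · · · · · · · · ·
    · · · · · · · · · · · ·
    · · · · · · · · · · · ·
    · · · # · · · · · · · ·

Final: [[7,1],[8,1],[9,1],[9,2],[10,2],[11,3]]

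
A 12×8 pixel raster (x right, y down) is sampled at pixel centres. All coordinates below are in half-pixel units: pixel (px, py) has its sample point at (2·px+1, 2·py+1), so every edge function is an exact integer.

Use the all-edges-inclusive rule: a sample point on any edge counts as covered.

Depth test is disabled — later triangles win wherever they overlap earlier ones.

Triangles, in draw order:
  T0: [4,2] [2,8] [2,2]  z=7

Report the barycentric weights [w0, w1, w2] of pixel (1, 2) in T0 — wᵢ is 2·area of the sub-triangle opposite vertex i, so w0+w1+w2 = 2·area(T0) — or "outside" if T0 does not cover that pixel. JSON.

T0:
  2·area = 12
  edge (4, 2)→(2, 8): d=(-2,6) inclusive
  edge (2, 8)→(2, 2): d=(0,-6) inclusive
  edge (2, 2)→(4, 2): d=(2,0) inclusive
    (1,1)@(3, 3): e=[4,6,2] → █
    (2,1)@(5, 3): e=[-8,18,2] → ·
    (1,2)@(3, 5): e=[0,6,6] → █  [on edge]
    (2,2)@(5, 5): e=[-12,18,6] → ·
    (1,3)@(3, 7): e=[-4,6,10] → ·
    (0,5)@(1, 11): e=[0,-6,18] → ·  [on edge]
  covered (2 px):
    · · · · · · · · · · · ·
    · █ · · · · · · · · · ·
    · █ · · · · · · · · · ·
    · · · · · · · · · · · ·
    · · · · · · · · · · · ·
    · · · · · · · · · · · ·
    · · · · · · · · · · · ·
    · · · · · · · · · · · ·

Answer: [6,6,0]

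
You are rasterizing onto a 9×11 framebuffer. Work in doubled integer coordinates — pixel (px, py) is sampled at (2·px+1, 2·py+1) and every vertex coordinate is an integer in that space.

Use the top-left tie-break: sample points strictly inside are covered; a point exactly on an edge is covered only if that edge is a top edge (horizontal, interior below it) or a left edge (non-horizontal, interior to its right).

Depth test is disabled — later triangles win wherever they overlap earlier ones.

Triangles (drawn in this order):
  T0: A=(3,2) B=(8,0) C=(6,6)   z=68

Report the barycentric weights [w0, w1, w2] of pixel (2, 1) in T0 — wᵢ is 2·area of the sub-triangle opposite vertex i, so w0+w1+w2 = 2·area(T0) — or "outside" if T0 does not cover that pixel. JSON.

T0:
  2·area = 26
  edge (3, 2)→(8, 0): d=(5,-2) top-left  bias=+0
  edge (8, 0)→(6, 6): d=(-2,6) right/bottom  bias=-1
  edge (6, 6)→(3, 2): d=(-3,-4) top-left  bias=+0
    (3,0)@(7, 1): e=[3,4,19] → █
    (4,0)@(9, 1): e=[7,-8,27] → ·
    (2,1)@(5, 3): e=[9,12,5] → █
    (3,1)@(7, 3): e=[13,0,13] → ·  [on edge]
    (2,2)@(5, 5): e=[19,8,-1] → ·
    (2,4)@(5, 9): e=[39,0,-13] → ·  [on edge]
    (1,7)@(3, 15): e=[65,0,-39] → ·  [on edge]
    (0,10)@(1, 21): e=[91,0,-65] → ·  [on edge]
  covered (2 px):
    · · · █ · · · · ·
    · · █ · · · · · ·
    · · · · · · · · ·
    · · · · · · · · ·
    · · · · · · · · ·
    · · · · · · · · ·
    · · · · · · · · ·
    · · · · · · · · ·
    · · · · · · · · ·
    · · · · · · · · ·
    · · · · · · · · ·

Final: [12,5,9]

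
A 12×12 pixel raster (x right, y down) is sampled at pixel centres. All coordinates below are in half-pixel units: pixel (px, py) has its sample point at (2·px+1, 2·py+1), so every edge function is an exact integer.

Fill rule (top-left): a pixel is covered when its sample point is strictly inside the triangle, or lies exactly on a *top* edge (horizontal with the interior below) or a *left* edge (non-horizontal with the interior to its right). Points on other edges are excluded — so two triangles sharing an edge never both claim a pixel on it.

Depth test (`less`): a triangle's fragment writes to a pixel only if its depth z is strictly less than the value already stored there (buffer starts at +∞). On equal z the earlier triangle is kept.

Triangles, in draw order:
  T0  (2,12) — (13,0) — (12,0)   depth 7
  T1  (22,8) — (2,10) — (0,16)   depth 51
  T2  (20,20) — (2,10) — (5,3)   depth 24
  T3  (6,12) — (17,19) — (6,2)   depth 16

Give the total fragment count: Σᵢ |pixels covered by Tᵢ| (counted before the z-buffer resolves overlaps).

T0:
  2·area = 12  (B↔C swapped to make it positive)
  edge (2, 12)→(12, 0): d=(10,-12) top-left  bias=+0
  edge (12, 0)→(13, 0): d=(1,0) top-left  bias=+0
  edge (13, 0)→(2, 12): d=(-11,12) right/bottom  bias=-1
  covered (0 px):
    . . . . . . . . . . . .
    . . . . . . . . . . . .
    . . . . . . . . . . . .
    . . . . . . . . . . . .
    . . . . . . . . . . . .
    . . . . . . . . . . . .
    . . . . . . . . . . . .
    . . . . . . . . . . . .
    . . . . . . . . . . . .
    . . . . . . . . . . . .
    . . . . . . . . . . . .
    . . . . . . . . . . . .
T1:
  2·area = 116  (B↔C swapped to make it positive)
  edge (22, 8)→(0, 16): d=(-22,8) right/bottom  bias=-1
  edge (0, 16)→(2, 10): d=(2,-6) top-left  bias=+0
  edge (2, 10)→(22, 8): d=(20,-2) top-left  bias=+0
    (2,0)@(5, 1): e=[290,0,-174] → .  [on edge]
    (1,3)@(3, 7): e=[174,0,-58] → .  [on edge]
    (6,4)@(13, 9): e=[50,64,2] → X
    (7,4)@(15, 9): e=[34,76,6] → X
    (8,4)@(17, 9): e=[18,88,10] → X
    (9,4)@(19, 9): e=[2,100,14] → X
    (10,4)@(21, 9): e=[-14,112,18] → .
    (1,5)@(3, 11): e=[86,8,22] → X
    (2,5)@(5, 11): e=[70,20,26] → X
    (3,5)@(7, 11): e=[54,32,30] → X
    (4,5)@(9, 11): e=[38,44,34] → X
    (5,5)@(11, 11): e=[22,56,38] → X
    (0,6)@(1, 13): e=[58,0,58] → X  [on edge]
  covered (15 px):
    . . . . . . . . . . . .
    . . . . . . . . . . . .
    . . . . . . . . . . . .
    . . . . . . . . . . . .
    . . . . . . X X X X . .
    . X X X X X X . . . . .
    X X X X . . . . . . . .
    X . . . . . . . . . . .
    . . . . . . . . . . . .
    . . . . . . . . . . . .
    . . . . . . . . . . . .
    . . . . . . . . . . . .
T2:
  2·area = 156
  edge (20, 20)→(2, 10): d=(-18,-10) top-left  bias=+0
  edge (2, 10)→(5, 3): d=(3,-7) top-left  bias=+0
  edge (5, 3)→(20, 20): d=(15,17) right/bottom  bias=-1
    (2,1)@(5, 3): e=[156,0,0] → .  [on edge]
    (2,2)@(5, 5): e=[120,6,30] → X
    (3,2)@(7, 5): e=[140,20,-4] → .
    (2,3)@(5, 7): e=[84,12,60] → X
    (3,3)@(7, 7): e=[104,26,26] → X
    (4,3)@(9, 7): e=[124,40,-8] → .
    (1,4)@(3, 9): e=[28,4,124] → X
    (4,4)@(9, 9): e=[88,46,22] → X
    (5,4)@(11, 9): e=[108,60,-12] → .
    (1,5)@(3, 11): e=[-8,10,154] → .
    (2,5)@(5, 11): e=[12,24,120] → X
    (5,5)@(11, 11): e=[72,66,18] → X
    (5,7)@(11, 15): e=[0,78,78] → X  [on edge]
  covered (20 px):
    . . . . . . . . . . . .
    . . . . . . . . . . . .
    . . X . . . . . . . . .
    . . X X . . . . . . . .
    . X X X X . . . . . . .
    . . X X X X . . . . . .
    . . . . X X X . . . . .
    . . . . . X X X . . . .
    . . . . . . . X X . . .
    . . . . . . . . . X . .
    . . . . . . . . . . . .
    . . . . . . . . . . . .
T3:
  2·area = 110  (B↔C swapped to make it positive)
  edge (6, 12)→(6, 2): d=(0,-10) top-left  bias=+0
  edge (6, 2)→(17, 19): d=(11,17) right/bottom  bias=-1
  edge (17, 19)→(6, 12): d=(-11,-7) top-left  bias=+0
    (3,2)@(7, 5): e=[10,16,84] → X
    (4,2)@(9, 5): e=[30,-18,98] → .
    (3,3)@(7, 7): e=[10,38,62] → X
    (4,3)@(9, 7): e=[30,4,76] → X
    (5,3)@(11, 7): e=[50,-30,90] → .
    (3,4)@(7, 9): e=[10,60,40] → X
    (5,4)@(11, 9): e=[50,-8,68] → .
    (3,5)@(7, 11): e=[10,82,18] → X
    (5,5)@(11, 11): e=[50,14,46] → X
    (6,5)@(13, 11): e=[70,-20,60] → .
    (3,6)@(7, 13): e=[10,104,-4] → .
    (4,6)@(9, 13): e=[30,70,10] → X
    (8,9)@(17, 19): e=[110,0,0] → .  [on edge]
  covered (14 px):
    . . . . . . . . . . . .
    . . . . . . . . . . . .
    . . . X . . . . . . . .
    . . . X X . . . . . . .
    . . . X X . . . . . . .
    . . . X X X . . . . . .
    . . . . X X X . . . . .
    . . . . . X X . . . . .
    . . . . . . . X . . . .
    . . . . . . . . . . . .
    . . . . . . . . . . . .
    . . . . . . . . . . . .

Answer: 49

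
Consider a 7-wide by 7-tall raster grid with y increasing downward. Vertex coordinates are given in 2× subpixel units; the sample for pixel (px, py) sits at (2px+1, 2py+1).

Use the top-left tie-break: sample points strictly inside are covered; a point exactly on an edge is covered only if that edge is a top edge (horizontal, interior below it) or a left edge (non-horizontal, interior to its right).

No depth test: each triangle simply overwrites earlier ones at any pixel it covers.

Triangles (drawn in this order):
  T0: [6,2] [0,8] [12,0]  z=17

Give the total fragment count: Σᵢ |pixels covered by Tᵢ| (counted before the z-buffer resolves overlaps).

T0:
  2·area = 24  (B↔C swapped to make it positive)
  edge (6, 2)→(12, 0): d=(6,-2) top-left  bias=+0
  edge (12, 0)→(0, 8): d=(-12,8) right/bottom  bias=-1
  edge (0, 8)→(6, 2): d=(6,-6) top-left  bias=+0
    (3,0)@(7, 1): e=[-4,28,0] → ·  [on edge]
    (4,0)@(9, 1): e=[0,12,12] → █  [on edge]
    (5,0)@(11, 1): e=[4,-4,24] → ·
    (1,1)@(3, 3): e=[0,36,-12] → ·  [on edge]
    (2,1)@(5, 3): e=[4,20,0] → █  [on edge]
    (3,1)@(7, 3): e=[8,4,12] → █
    (4,1)@(9, 3): e=[12,-12,24] → ·
    (1,2)@(3, 5): e=[12,12,0] → █  [on edge]
    (2,2)@(5, 5): e=[16,-4,12] → ·
    (3,2)@(7, 5): e=[20,-20,24] → ·
    (0,3)@(1, 7): e=[20,4,0] → █  [on edge]
    (1,3)@(3, 7): e=[24,-12,12] → ·
  covered (5 px):
    · · · · █ · ·
    · · █ █ · · ·
    · █ · · · · ·
    █ · · · · · ·
    · · · · · · ·
    · · · · · · ·
    · · · · · · ·

Final: 5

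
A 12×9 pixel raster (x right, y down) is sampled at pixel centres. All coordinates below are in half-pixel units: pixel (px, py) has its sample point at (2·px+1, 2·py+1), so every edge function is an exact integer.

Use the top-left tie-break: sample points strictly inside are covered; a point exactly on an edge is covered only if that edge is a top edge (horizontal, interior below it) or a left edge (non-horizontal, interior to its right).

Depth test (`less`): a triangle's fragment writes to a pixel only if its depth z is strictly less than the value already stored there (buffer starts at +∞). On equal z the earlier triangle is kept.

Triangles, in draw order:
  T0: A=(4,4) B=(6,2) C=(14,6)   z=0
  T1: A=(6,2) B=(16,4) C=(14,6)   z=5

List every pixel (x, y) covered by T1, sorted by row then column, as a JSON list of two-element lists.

T0:
  2·area = 24
  edge (4, 4)→(6, 2): d=(2,-2) top-left  bias=+0
  edge (6, 2)→(14, 6): d=(8,4) right/bottom  bias=-1
  edge (14, 6)→(4, 4): d=(-10,-2) top-left  bias=+0
    (3,0)@(7, 1): e=[0,-12,36] → ·  [on edge]
    (2,1)@(5, 3): e=[0,12,12] → #  [on edge]
    (3,1)@(7, 3): e=[4,4,16] → #
    (4,1)@(9, 3): e=[8,-4,20] → ·
    (1,2)@(3, 5): e=[0,36,-12] → ·  [on edge]
    (2,2)@(5, 5): e=[4,28,-8] → ·
    (3,2)@(7, 5): e=[8,20,-4] → ·
    (4,2)@(9, 5): e=[12,12,0] → #  [on edge]
    (5,2)@(11, 5): e=[16,4,4] → #
    (6,2)@(13, 5): e=[20,-4,8] → ·
    (0,3)@(1, 7): e=[0,60,-36] → ·  [on edge]
    (4,3)@(9, 7): e=[16,28,-20] → ·
    (9,3)@(19, 7): e=[36,-12,0] → ·  [on edge]
  covered (4 px):
    · · · · · · · · · · · ·
    · · # # · · · · · · · ·
    · · · · # # · · · · · ·
    · · · · · · · · · · · ·
    · · · · · · · · · · · ·
    · · · · · · · · · · · ·
    · · · · · · · · · · · ·
    · · · · · · · · · · · ·
    · · · · · · · · · · · ·
T1:
  2·area = 24
  edge (6, 2)→(16, 4): d=(10,2) right/bottom  bias=-1
  edge (16, 4)→(14, 6): d=(-2,2) right/bottom  bias=-1
  edge (14, 6)→(6, 2): d=(-8,-4) top-left  bias=+0
    (0,0)@(1, 1): e=[0,36,-12] → ·  [on edge]
    (9,0)@(19, 1): e=[-36,0,60] → ·  [on edge]
    (4,1)@(9, 3): e=[4,16,4] → #
    (5,1)@(11, 3): e=[0,12,12] → ·  [on edge]
    (8,1)@(17, 3): e=[-12,0,36] → ·  [on edge]
    (4,2)@(9, 5): e=[24,12,-12] → ·
    (6,2)@(13, 5): e=[16,4,4] → #
    (7,2)@(15, 5): e=[12,0,12] → ·  [on edge]
    (10,2)@(21, 5): e=[0,-12,36] → ·  [on edge]
    (6,3)@(13, 7): e=[36,0,-12] → ·  [on edge]
    (5,4)@(11, 9): e=[60,0,-36] → ·  [on edge]
    (4,5)@(9, 11): e=[84,0,-60] → ·  [on edge]
    (3,6)@(7, 13): e=[108,0,-84] → ·  [on edge]
    (2,7)@(5, 15): e=[132,0,-108] → ·  [on edge]
    (1,8)@(3, 17): e=[156,0,-132] → ·  [on edge]
  covered (2 px):
    · · · · · · · · · · · ·
    · · · · # · · · · · · ·
    · · · · · · # · · · · ·
    · · · · · · · · · · · ·
    · · · · · · · · · · · ·
    · · · · · · · · · · · ·
    · · · · · · · · · · · ·
    · · · · · · · · · · · ·
    · · · · · · · · · · · ·

Result: [[4,1],[6,2]]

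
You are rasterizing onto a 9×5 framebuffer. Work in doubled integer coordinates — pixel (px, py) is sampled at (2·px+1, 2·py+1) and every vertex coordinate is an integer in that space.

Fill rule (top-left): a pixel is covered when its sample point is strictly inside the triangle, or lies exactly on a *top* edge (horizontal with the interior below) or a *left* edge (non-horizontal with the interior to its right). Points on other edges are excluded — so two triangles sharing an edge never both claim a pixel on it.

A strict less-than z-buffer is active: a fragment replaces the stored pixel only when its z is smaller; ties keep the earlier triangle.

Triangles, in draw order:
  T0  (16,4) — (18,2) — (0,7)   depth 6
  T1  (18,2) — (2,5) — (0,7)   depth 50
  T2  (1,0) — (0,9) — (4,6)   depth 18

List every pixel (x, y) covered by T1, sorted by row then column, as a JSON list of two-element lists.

T0:
  2·area = 26  (B↔C swapped to make it positive)
  edge (16, 4)→(0, 7): d=(-16,3) right/bottom  bias=-1
  edge (0, 7)→(18, 2): d=(18,-5) top-left  bias=+0
  edge (18, 2)→(16, 4): d=(-2,2) right/bottom  bias=-1
    (7,1)@(15, 3): e=[19,3,4] → #
    (8,1)@(17, 3): e=[13,13,0] → ·  [on edge]
    (4,2)@(9, 5): e=[5,9,12] → #
    (5,2)@(11, 5): e=[-1,19,8] → ·
    (7,2)@(15, 5): e=[-13,39,0] → ·  [on edge]
    (4,3)@(9, 7): e=[-27,45,8] → ·
    (6,3)@(13, 7): e=[-39,65,0] → ·  [on edge]
    (5,4)@(11, 9): e=[-65,91,0] → ·  [on edge]
  covered (2 px):
    · · · · · · · · ·
    · · · · · · · # ·
    · · · · # · · · ·
    · · · · · · · · ·
    · · · · · · · · ·
T1:
  2·area = 26  (B↔C swapped to make it positive)
  edge (18, 2)→(0, 7): d=(-18,5) right/bottom  bias=-1
  edge (0, 7)→(2, 5): d=(2,-2) top-left  bias=+0
  edge (2, 5)→(18, 2): d=(16,-3) top-left  bias=+0
    (6,1)@(13, 3): e=[7,18,1] → #
    (7,1)@(15, 3): e=[-3,22,7] → ·
    (1,2)@(3, 5): e=[21,2,3] → #
    (2,2)@(5, 5): e=[11,6,9] → #
    (3,2)@(7, 5): e=[1,10,15] → #
    (4,2)@(9, 5): e=[-9,14,21] → ·
    (6,2)@(13, 5): e=[-29,22,33] → ·
    (1,3)@(3, 7): e=[-15,6,35] → ·
    (2,3)@(5, 7): e=[-25,10,41] → ·
    (3,3)@(7, 7): e=[-35,14,47] → ·
  covered (4 px):
    · · · · · · · · ·
    · · · · · · # · ·
    · # # # · · · · ·
    · · · · · · · · ·
    · · · · · · · · ·
T2:
  2·area = 33  (B↔C swapped to make it positive)
  edge (1, 0)→(4, 6): d=(3,6) right/bottom  bias=-1
  edge (4, 6)→(0, 9): d=(-4,3) right/bottom  bias=-1
  edge (0, 9)→(1, 0): d=(1,-9) top-left  bias=+0
    (0,0)@(1, 1): e=[3,29,1] → #
    (1,0)@(3, 1): e=[-9,23,19] → ·
    (0,1)@(1, 3): e=[9,21,3] → #
    (1,1)@(3, 3): e=[-3,15,21] → ·
    (0,2)@(1, 5): e=[15,13,5] → #
    (1,2)@(3, 5): e=[3,7,23] → #
    (2,2)@(5, 5): e=[-9,1,41] → ·
    (0,3)@(1, 7): e=[21,5,7] → #
    (1,3)@(3, 7): e=[9,-1,25] → ·
    (0,4)@(1, 9): e=[27,-3,9] → ·
  covered (5 px):
    # · · · · · · · ·
    # · · · · · · · ·
    # # · · · · · · ·
    # · · · · · · · ·
    · · · · · · · · ·

Result: [[6,1],[1,2],[2,2],[3,2]]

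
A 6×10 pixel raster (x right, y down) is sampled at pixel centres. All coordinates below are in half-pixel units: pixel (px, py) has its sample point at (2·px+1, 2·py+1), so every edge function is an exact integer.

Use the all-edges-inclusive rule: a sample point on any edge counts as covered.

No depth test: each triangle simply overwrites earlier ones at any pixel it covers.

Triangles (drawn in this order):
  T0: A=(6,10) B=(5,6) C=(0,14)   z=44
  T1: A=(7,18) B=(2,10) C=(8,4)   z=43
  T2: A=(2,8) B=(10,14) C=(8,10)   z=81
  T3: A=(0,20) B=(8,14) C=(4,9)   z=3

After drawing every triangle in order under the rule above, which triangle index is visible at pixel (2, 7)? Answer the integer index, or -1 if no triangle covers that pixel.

T0:
  2·area = 28  (B↔C swapped to make it positive)
  edge (6, 10)→(0, 14): d=(-6,4) inclusive
  edge (0, 14)→(5, 6): d=(5,-8) inclusive
  edge (5, 6)→(6, 10): d=(1,4) inclusive
    (2,3)@(5, 7): e=[22,5,1] → X
    (3,3)@(7, 7): e=[14,21,-7] → .
    (2,4)@(5, 9): e=[10,15,3] → X
    (3,4)@(7, 9): e=[2,31,-5] → .
    (1,5)@(3, 11): e=[6,9,13] → X
    (2,5)@(5, 11): e=[-2,25,5] → .
    (0,6)@(1, 13): e=[2,3,23] → X
    (1,6)@(3, 13): e=[-6,19,15] → .
    (0,7)@(1, 15): e=[-10,13,25] → .
  covered (4 px):
    . . . . . .
    . . . . . .
    . . . . . .
    . . X . . .
    . . X . . .
    . X . . . .
    X . . . . .
    . . . . . .
    . . . . . .
    . . . . . .
T1:
  2·area = 78
  edge (7, 18)→(2, 10): d=(-5,-8) inclusive
  edge (2, 10)→(8, 4): d=(6,-6) inclusive
  edge (8, 4)→(7, 18): d=(-1,14) inclusive
    (5,0)@(11, 1): e=[117,0,-39] → .  [on edge]
    (4,1)@(9, 3): e=[91,0,-13] → .  [on edge]
    (3,2)@(7, 5): e=[65,0,13] → X  [on edge]
    (4,2)@(9, 5): e=[81,12,-15] → .
    (2,3)@(5, 7): e=[39,0,39] → X  [on edge]
    (4,3)@(9, 7): e=[71,24,-17] → .
    (1,4)@(3, 9): e=[13,0,65] → X  [on edge]
    (4,4)@(9, 9): e=[61,36,-19] → .
    (0,5)@(1, 11): e=[-13,0,91] → .  [on edge]
    (1,5)@(3, 11): e=[3,12,63] → X
    (4,5)@(9, 11): e=[51,48,-21] → .
    (1,6)@(3, 13): e=[-7,24,61] → .
  covered (13 px):
    . . . . . .
    . . . . . .
    . . . X . .
    . . X X . .
    . X X X . .
    . X X X . .
    . . X X . .
    . . . X . .
    . . . X . .
    . . . . . .
T2:
  2·area = 20  (B↔C swapped to make it positive)
  edge (2, 8)→(8, 10): d=(6,2) inclusive
  edge (8, 10)→(10, 14): d=(2,4) inclusive
  edge (10, 14)→(2, 8): d=(-8,-6) inclusive
    (2,4)@(5, 9): e=[0,10,10] → X  [on edge]
    (3,4)@(7, 9): e=[-4,2,22] → .
    (2,5)@(5, 11): e=[12,14,-6] → .
    (3,5)@(7, 11): e=[8,6,6] → X
    (4,5)@(9, 11): e=[4,-2,18] → .
    (5,5)@(11, 11): e=[0,-10,30] → .  [on edge]
    (3,6)@(7, 13): e=[20,10,-10] → .
    (4,6)@(9, 13): e=[16,2,2] → X
    (5,6)@(11, 13): e=[12,-6,14] → .
    (4,7)@(9, 15): e=[28,6,-14] → .
  covered (3 px):
    . . . . . .
    . . . . . .
    . . . . . .
    . . . . . .
    . . X . . .
    . . . X . .
    . . . . X .
    . . . . . .
    . . . . . .
    . . . . . .
T3:
  2·area = 64  (B↔C swapped to make it positive)
  edge (0, 20)→(4, 9): d=(4,-11) inclusive
  edge (4, 9)→(8, 14): d=(4,5) inclusive
  edge (8, 14)→(0, 20): d=(-8,6) inclusive
    (2,5)@(5, 11): e=[19,3,42] → X
    (3,5)@(7, 11): e=[41,-7,30] → .
    (1,6)@(3, 13): e=[5,21,38] → X
    (3,6)@(7, 13): e=[49,1,14] → X
    (4,6)@(9, 13): e=[71,-9,2] → .
    (1,7)@(3, 15): e=[13,29,22] → X
    (3,7)@(7, 15): e=[57,9,-2] → .
    (1,8)@(3, 17): e=[21,37,6] → X
    (2,8)@(5, 17): e=[43,27,-6] → .
    (0,9)@(1, 19): e=[7,55,2] → X
    (1,9)@(3, 19): e=[29,45,-10] → .
  covered (8 px):
    . . . . . .
    . . . . . .
    . . . . . .
    . . . . . .
    . . . . . .
    . . X . . .
    . X X X . .
    . X X . . .
    . X . . . .
    X . . . . .

Z-buffer (winner per pixel, '.' = empty):
  . . . . . .
  . . . . . .
  . . . 1 . .
  . . 1 1 . .
  . 1 2 1 . .
  . 1 3 2 . .
  0 3 3 3 2 .
  . 3 3 1 . .
  . 3 . 1 . .
  3 . . . . .

Answer: 3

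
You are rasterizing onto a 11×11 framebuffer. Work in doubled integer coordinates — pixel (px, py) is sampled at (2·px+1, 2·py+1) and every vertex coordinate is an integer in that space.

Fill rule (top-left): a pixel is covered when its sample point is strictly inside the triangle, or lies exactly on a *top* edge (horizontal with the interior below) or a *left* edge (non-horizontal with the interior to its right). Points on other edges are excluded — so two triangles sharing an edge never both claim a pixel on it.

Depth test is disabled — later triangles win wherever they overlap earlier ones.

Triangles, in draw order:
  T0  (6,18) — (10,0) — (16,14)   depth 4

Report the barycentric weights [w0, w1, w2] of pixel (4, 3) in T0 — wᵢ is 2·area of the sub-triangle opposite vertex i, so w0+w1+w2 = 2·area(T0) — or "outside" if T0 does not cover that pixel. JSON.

T0:
  2·area = 164
  edge (6, 18)→(10, 0): d=(4,-18) top-left  bias=+0
  edge (10, 0)→(16, 14): d=(6,14) right/bottom  bias=-1
  edge (16, 14)→(6, 18): d=(-10,4) right/bottom  bias=-1
    (5,1)@(11, 3): e=[30,4,130] → #
    (6,1)@(13, 3): e=[66,-24,122] → ·
    (4,2)@(9, 5): e=[2,44,118] → #
    (6,2)@(13, 5): e=[74,-12,102] → ·
    (4,3)@(9, 7): e=[10,56,98] → #
    (6,3)@(13, 7): e=[82,0,82] → ·  [on edge]
    (4,4)@(9, 9): e=[18,68,78] → #
    (6,4)@(13, 9): e=[90,12,62] → #
    (7,4)@(15, 9): e=[126,-16,54] → ·
    (4,5)@(9, 11): e=[26,80,58] → #
    (7,5)@(15, 11): e=[134,-4,34] → ·
    (4,6)@(9, 13): e=[34,92,38] → #
    (9,10)@(19, 21): e=[246,0,-82] → ·  [on edge]
  covered (20 px):
    · · · · · · · · · · ·
    · · · · · # · · · · ·
    · · · · # # · · · · ·
    · · · · # # · · · · ·
    · · · · # # # · · · ·
    · · · · # # # · · · ·
    · · · · # # # # · · ·
    · · · # # # # · · · ·
    · · · # · · · · · · ·
    · · · · · · · · · · ·
    · · · · · · · · · · ·

Answer: [56,98,10]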